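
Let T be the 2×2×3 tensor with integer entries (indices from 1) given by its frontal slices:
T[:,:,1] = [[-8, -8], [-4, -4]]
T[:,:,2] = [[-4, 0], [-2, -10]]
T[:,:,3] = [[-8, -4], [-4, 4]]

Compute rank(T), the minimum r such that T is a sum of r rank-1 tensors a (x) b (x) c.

Lower bound: the mode-3 unfolding of T (rows indexed by k, columns by (i,j) = (1,1), (1,2), (2,1), (2,2)) is [[-8, -8, -4, -4], [-4, 0, -2, -10], [-8, -4, -4, 4]].
There the 3×3 minor on rows k ∈ {1, 2, 3}, columns (i,j) ∈ {(1,1), (1,2), (2,2)} is det [[-8, -8, -4], [-4, 0, -10], [-8, -4, 4]] = -512 ≠ 0, so this unfolding has rank ≥ 3; CP rank is at least every unfolding rank, so rank(T) ≥ 3. (This is only a lower bound: in general the CP rank may exceed every unfolding rank, so we still need to exhibit 3 rank-1 terms summing to T.)
Upper bound: T is a sum of 3 rank-1 terms, T = [1, -2] (x) [0, 1] (x) [0, 4, -4] + [1, 0] (x) [0, 1] (x) [0, 0, 8] + [2, 1] (x) [1, 1] (x) [-4, -2, -4] (one valid choice — decompositions are not unique — normalised so each a, b is primitive with positive first nonzero entry; check it by expanding all entries), so rank(T) ≤ 3.
These bounds meet, so rank(T) = 3.

3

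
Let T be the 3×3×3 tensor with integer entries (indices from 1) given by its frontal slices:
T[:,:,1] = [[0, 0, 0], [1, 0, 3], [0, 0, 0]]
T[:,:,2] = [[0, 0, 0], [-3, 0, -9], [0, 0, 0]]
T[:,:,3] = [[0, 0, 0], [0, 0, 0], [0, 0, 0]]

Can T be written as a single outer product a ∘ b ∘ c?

Yes

The mode-1 fibre T[:,1,1] = [0, 1, 0] gives a = [0, 1, 0] (primitive direction); the mode-2 fibre T[2,:,1] = [1, 0, 3] gives b = [1, 0, 3]; then c[k] = T[2,1,k] / (a[2]·b[1]) = [1, -3, 0] / 1 = [1, -3, 0].
Expanding [0, 1, 0] ∘ [1, 0, 3] ∘ [1, -3, 0] reproduces all 27 entries of T, so T = [0, 1, 0] ∘ [1, 0, 3] ∘ [1, -3, 0] and rank(T) ≤ 1.
Equivalently every frontal slice T[:,:,k] is c[k] times the rank-1 matrix [0, 1, 0] ∘ [1, 0, 3]. So T has rank 1 (it is nonzero).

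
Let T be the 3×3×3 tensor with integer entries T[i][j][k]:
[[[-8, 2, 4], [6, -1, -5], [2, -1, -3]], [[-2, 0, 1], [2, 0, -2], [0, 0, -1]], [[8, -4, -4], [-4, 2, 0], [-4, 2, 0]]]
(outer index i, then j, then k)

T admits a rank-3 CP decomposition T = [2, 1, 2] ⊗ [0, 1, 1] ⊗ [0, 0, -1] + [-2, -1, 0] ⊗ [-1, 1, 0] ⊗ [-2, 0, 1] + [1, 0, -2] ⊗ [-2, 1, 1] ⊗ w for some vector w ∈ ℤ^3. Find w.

Subtract the known terms from T to get the rank-1 residual R = [1, 0, -2] ⊗ [-2, 1, 1] ⊗ w, so R[i,j,k] = a[i]·b[j]·w[k]. Pick indices with nonzero a[0]·b[0] = (1)·(-2) = -2. Only the fibre through (0,0,·) is needed: R[0,0,:] = T[0,0,:] − Σₗ aₗ[0]bₗ[0]cₗ = [-8, 2, 4] − (2)·(0)·[0, 0, -1] − (-2)·(-1)·[-2, 0, 1] = [-4, 2, 2]. Then w[k] = R[0,0,k] / -2 for each k, giving w = [-4, 2, 2] / -2 = [2, -1, -1].

w = [2, -1, -1]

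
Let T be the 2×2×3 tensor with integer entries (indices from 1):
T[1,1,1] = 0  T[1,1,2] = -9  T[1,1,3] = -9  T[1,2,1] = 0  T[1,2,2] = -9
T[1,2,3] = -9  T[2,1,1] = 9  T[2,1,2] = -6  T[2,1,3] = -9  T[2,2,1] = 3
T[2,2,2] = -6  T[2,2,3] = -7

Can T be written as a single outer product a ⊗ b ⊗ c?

No

The mode-1 unfolding of T (rows indexed by i, columns by (j,k) = (1,1), (1,2), (1,3), (2,1), (2,2), (2,3)) is [[0, -9, -9, 0, -9, -9], [9, -6, -9, 3, -6, -7]].
There the 2×2 minor on rows i ∈ {1, 2}, columns (j,k) ∈ {(1,1), (1,2)} is det [[0, -9], [9, -6]] = 81 ≠ 0, so this unfolding has rank ≥ 2; CP rank is at least every unfolding rank, so rank(T) ≥ 2.
In particular rank(T) ≥ 2 > 1, so T is not rank-1.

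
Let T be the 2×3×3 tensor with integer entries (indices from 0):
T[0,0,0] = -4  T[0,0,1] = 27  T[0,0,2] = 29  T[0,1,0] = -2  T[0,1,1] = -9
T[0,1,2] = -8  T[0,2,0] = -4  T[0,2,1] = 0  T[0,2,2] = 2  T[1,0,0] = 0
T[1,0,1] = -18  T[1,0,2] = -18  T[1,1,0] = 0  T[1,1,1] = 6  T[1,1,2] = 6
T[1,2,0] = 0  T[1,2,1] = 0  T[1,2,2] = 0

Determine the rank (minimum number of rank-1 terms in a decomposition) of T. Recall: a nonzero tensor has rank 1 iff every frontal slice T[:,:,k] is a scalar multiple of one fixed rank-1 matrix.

2

Lower bound: the mode-3 unfolding of T (rows indexed by k, columns by (i,j) = (0,0), (0,1), (0,2), (1,0), (1,1), (1,2)) is [[-4, -2, -4, 0, 0, 0], [27, -9, 0, -18, 6, 0], [29, -8, 2, -18, 6, 0]].
There the 2×2 minor on rows k ∈ {0, 1}, columns (i,j) ∈ {(0,0), (0,1)} is det [[-4, -2], [27, -9]] = 90 ≠ 0, so this unfolding has rank ≥ 2; CP rank is at least every unfolding rank, so rank(T) ≥ 2. (Flattening ranks never certify an upper bound on CP rank; for that we must actually write T with 2 rank-1 terms.)
Upper bound — finding two terms. Write S_k = T[:,:,k] for the frontal slices: S₀ = [[-4, -2, -4], [0, 0, 0]], S₁ = [[27, -9, 0], [-18, 6, 0]], S₂ = [[29, -8, 2], [-18, 6, 0]].
If T = a₁ (x) b₁ (x) c₁ + a₂ (x) b₂ (x) c₂ then each S_k = c₁[k]·a₁b₁ᵀ + c₂[k]·a₂b₂ᵀ. S₀ and S₁ are linearly independent, so a₁b₁ᵀ and a₂b₂ᵀ must span the same plane of matrices: they are the rank-1 matrices of the form x·S₀ + y·S₁.
The 2×2 minor of x·S₀ + y·S₁ on rows {0,1}, columns {0,1} is −60·xy = (-60)·(y)(x), vanishing at (x:y) = (1:0) and (0:1).
M₁ = S₀ = [[-4, -2, -4], [0, 0, 0]] = (-2)·[1, 0][2, 1, 2]ᵀ and M₂ = S₁ = [[27, -9, 0], [-18, 6, 0]] = 3·[3, -2][3, -1, 0]ᵀ, so take a₁ = [1, 0], b₁ = [2, 1, 2], a₂ = [3, -2], b₂ = [3, -1, 0].
Each slice is an integer combination of E₁ = a₁b₁ᵀ and E₂ = a₂b₂ᵀ: S₀ = −2·E₁, S₁ = 3·E₂, S₂ = E₁ + 3·E₂; reading off coefficients, c₁ = [-2, 0, 1] and c₂ = [0, 3, 3].
Hence T = [1, 0] (x) [2, 1, 2] (x) [-2, 0, 1] + [3, -2] (x) [3, -1, 0] (x) [0, 3, 3], so rank(T) ≤ 2.
These bounds meet, so rank(T) = 2.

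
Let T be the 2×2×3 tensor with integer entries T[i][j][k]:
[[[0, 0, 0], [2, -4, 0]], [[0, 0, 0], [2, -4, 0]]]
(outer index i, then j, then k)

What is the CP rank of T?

1

Lower bound: T ≠ 0 (e.g. T[0,1,0] = 2), so rank(T) ≥ 1.
Upper bound: if T = a ⊗ b ⊗ c then every fibre of T is a multiple of the corresponding factor, so read the factors off the fibres through the nonzero entry T[0,1,0] = 2.
The mode-1 fibre T[:,1,0] = [2, 2] gives a = [1, 1] (primitive direction); the mode-2 fibre T[0,:,0] = [0, 2] gives b = [0, 1]; then c[k] = T[0,1,k] / (a[0]·b[1]) = [2, -4, 0] / 1 = [2, -4, 0].
Expanding [1, 1] ⊗ [0, 1] ⊗ [2, -4, 0] reproduces all 12 entries of T, so T = [1, 1] ⊗ [0, 1] ⊗ [2, -4, 0] and rank(T) ≤ 1.
These bounds meet, so rank(T) = 1.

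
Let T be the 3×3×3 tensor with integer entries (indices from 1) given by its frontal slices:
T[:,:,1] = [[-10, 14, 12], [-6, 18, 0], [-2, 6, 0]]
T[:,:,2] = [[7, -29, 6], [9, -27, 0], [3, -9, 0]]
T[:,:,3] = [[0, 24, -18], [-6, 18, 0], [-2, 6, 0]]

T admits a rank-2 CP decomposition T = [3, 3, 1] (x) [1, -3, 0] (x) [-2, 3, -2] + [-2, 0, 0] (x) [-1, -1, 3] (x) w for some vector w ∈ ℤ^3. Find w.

w = [-2, -1, 3]

Subtract the known terms from T to get the rank-1 residual R = [-2, 0, 0] (x) [-1, -1, 3] (x) w, so R[i,j,k] = a[i]·b[j]·w[k]. Pick indices with nonzero a[1]·b[1] = (-2)·(-1) = 2. Only the fibre through (1,1,·) is needed: R[1,1,:] = T[1,1,:] − Σₗ aₗ[1]bₗ[1]cₗ = [-10, 7, 0] − (3)·(1)·[-2, 3, -2] = [-4, -2, 6]. Then w[k] = R[1,1,k] / 2 for each k, giving w = [-4, -2, 6] / 2 = [-2, -1, 3].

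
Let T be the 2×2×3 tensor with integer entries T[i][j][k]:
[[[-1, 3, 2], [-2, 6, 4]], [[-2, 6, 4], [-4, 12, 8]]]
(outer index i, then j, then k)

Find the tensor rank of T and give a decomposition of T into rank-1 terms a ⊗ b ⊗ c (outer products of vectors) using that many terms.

rank(T) = 1

Lower bound: T ≠ 0 (e.g. T[0,0,0] = -1), so rank(T) ≥ 1.
Upper bound: if T = a ⊗ b ⊗ c then every fibre of T is a multiple of the corresponding factor, so read the factors off the fibres through the nonzero entry T[0,0,0] = -1.
The mode-1 fibre T[:,0,0] = [-1, -2] gives a = [1, 2] (primitive direction); the mode-2 fibre T[0,:,0] = [-1, -2] gives b = [1, 2]; then c[k] = T[0,0,k] / (a[0]·b[0]) = [-1, 3, 2] / 1 = [-1, 3, 2].
Expanding [1, 2] ⊗ [1, 2] ⊗ [-1, 3, 2] reproduces all 12 entries of T, so T = [1, 2] ⊗ [1, 2] ⊗ [-1, 3, 2] and rank(T) ≤ 1.
These bounds meet, so rank(T) = 1.
Check entry T[1,0,1] = 6: (2)·(1)·(3) = 6.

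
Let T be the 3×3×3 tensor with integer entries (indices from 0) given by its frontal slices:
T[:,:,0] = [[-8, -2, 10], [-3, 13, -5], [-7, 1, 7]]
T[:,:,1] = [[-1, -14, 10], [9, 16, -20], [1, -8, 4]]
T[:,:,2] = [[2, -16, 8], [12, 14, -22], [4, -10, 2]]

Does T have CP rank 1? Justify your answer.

No

The mode-1 unfolding of T (rows indexed by i, columns by (j,k) = (0,0), (0,1), (0,2), (1,0), (1,1), (1,2), (2,0), (2,1), (2,2)) is [[-8, -1, 2, -2, -14, -16, 10, 10, 8], [-3, 9, 12, 13, 16, 14, -5, -20, -22], [-7, 1, 4, 1, -8, -10, 7, 4, 2]].
There the 2×2 minor on rows i ∈ {0, 1}, columns (j,k) ∈ {(0,0), (0,1)} is det [[-8, -1], [-3, 9]] = -75 ≠ 0, so this unfolding has rank ≥ 2; CP rank is at least every unfolding rank, so rank(T) ≥ 2.
In particular rank(T) ≥ 2 > 1, so T is not rank-1.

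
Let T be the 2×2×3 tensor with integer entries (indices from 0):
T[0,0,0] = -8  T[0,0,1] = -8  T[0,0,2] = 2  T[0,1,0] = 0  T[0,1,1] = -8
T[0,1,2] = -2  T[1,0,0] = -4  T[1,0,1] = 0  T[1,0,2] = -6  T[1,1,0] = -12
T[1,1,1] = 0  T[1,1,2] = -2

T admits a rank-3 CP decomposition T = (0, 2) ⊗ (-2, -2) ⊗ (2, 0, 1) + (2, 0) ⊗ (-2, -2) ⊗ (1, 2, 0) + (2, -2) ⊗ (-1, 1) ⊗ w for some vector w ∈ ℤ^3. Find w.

Subtract the known terms from T to get the rank-1 residual R = (2, -2) ⊗ (-1, 1) ⊗ w, so R[i,j,k] = a[i]·b[j]·w[k]. Pick indices with nonzero a[0]·b[0] = (2)·(-1) = -2. Only the fibre through (0,0,·) is needed: R[0,0,:] = T[0,0,:] − Σₗ aₗ[0]bₗ[0]cₗ = [-8, -8, 2] − (0)·(-2)·(2, 0, 1) − (2)·(-2)·(1, 2, 0) = [-4, 0, 2]. Then w[k] = R[0,0,k] / -2 for each k, giving w = [-4, 0, 2] / -2 = (2, 0, -1).

w = (2, 0, -1)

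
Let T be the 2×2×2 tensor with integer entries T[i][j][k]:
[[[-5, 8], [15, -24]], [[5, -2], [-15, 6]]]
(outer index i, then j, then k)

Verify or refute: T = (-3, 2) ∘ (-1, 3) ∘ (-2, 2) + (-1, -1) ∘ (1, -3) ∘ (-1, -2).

Yes

Reconstruct entrywise from the claimed factors. For example, T[0,0,1] = 8 and Σₗ aₗ[0]bₗ[0]cₗ[1] = (-3)·(-1)·(2) + (-1)·(1)·(-2) = 8; checking all 8 entries, every one matches. The claim holds.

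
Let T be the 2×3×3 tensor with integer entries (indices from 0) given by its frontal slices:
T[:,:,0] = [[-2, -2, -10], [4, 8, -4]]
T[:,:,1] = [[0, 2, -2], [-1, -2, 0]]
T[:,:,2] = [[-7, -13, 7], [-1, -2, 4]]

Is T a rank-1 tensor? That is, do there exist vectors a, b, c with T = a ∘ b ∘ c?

No

The mode-2 unfolding of T (rows indexed by j, columns by (i,k) = (0,0), (0,1), (0,2), (1,0), (1,1), (1,2)) is [[-2, 0, -7, 4, -1, -1], [-2, 2, -13, 8, -2, -2], [-10, -2, 7, -4, 0, 4]].
There the 3×3 minor on rows j ∈ {0, 1, 2}, columns (i,k) ∈ {(0,0), (0,1), (0,2)} is det [[-2, 0, -7], [-2, 2, -13], [-10, -2, 7]] = -144 ≠ 0, so this unfolding has rank ≥ 3; CP rank is at least every unfolding rank, so rank(T) ≥ 3.
In particular rank(T) ≥ 3 > 1, so T is not rank-1.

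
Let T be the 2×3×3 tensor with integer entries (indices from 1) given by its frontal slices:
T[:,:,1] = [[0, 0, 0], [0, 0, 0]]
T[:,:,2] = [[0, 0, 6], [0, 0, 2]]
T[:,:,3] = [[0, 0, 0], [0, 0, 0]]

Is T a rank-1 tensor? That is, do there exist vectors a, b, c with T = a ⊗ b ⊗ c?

Yes

If T = a ⊗ b ⊗ c then every fibre of T is a multiple of the corresponding factor, so read the factors off the fibres through the nonzero entry T[1,3,2] = 6.
The mode-1 fibre T[:,3,2] = [6, 2] gives a = [3, 1] (primitive direction); the mode-2 fibre T[1,:,2] = [0, 0, 6] gives b = [0, 0, 1]; then c[k] = T[1,3,k] / (a[1]·b[3]) = [0, 6, 0] / 3 = [0, 2, 0].
Expanding [3, 1] ⊗ [0, 0, 1] ⊗ [0, 2, 0] reproduces all 18 entries of T, so T = [3, 1] ⊗ [0, 0, 1] ⊗ [0, 2, 0] and rank(T) ≤ 1.
Equivalently every frontal slice T[:,:,k] is c[k] times the rank-1 matrix [3, 1] ⊗ [0, 0, 1]. So T has rank 1 (it is nonzero).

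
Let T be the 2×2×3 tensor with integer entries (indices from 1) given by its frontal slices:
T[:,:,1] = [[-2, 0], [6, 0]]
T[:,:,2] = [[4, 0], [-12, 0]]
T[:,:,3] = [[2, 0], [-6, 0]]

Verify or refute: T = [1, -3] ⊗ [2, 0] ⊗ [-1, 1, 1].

No

Reconstruct entry (1,1,2) from the claimed factors: Σₗ aₗ[1]bₗ[1]cₗ[2] = (1)·(2)·(1) = 2, but T[1,1,2] = 4. The claim is false.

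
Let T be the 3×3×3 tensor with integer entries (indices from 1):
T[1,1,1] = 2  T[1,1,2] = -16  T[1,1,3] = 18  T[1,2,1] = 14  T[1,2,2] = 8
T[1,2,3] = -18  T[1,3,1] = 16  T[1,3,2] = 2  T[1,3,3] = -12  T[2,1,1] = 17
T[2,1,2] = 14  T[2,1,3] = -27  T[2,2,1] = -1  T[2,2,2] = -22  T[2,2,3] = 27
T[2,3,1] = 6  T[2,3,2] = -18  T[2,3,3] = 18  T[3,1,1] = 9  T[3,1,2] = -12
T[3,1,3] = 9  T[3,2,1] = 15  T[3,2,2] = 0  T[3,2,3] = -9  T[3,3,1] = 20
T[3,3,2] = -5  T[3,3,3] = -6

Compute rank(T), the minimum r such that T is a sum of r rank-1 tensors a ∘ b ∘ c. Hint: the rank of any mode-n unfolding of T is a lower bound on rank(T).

Lower bound: in the mode-2 unfolding of T (rows indexed by j, columns by (i,k)) the 2×2 minor on rows j ∈ {1, 2}, columns (i,k) ∈ {(1,1), (1,2)} is det [[2, -16], [14, 8]] = 240 ≠ 0, so that unfolding has rank ≥ 2 and hence rank(T) ≥ 2 (CP rank is at least every unfolding rank, though it can be larger).
Upper bound: with S_k = T[:,:,k], the two rank-1 terms a₁b₁ᵀ, a₂b₂ᵀ are the rank-1 members of the pencil x·S₁ + y·S₂.
The 2×2 minor of x·S₁ + y·S₂ on rows {1,2}, columns {1,2} is −240·x² − 360·xy + 240·y² = (-120)·(x + 2·y)(2·x − y), vanishing at (x:y) = (2:-1) and (1:2).
M₁ = 2·S₁ − S₂ = [[20, 20, 30], [20, 20, 30], [30, 30, 45]] = 5·(2, 2, 3)(2, 2, 3)ᵀ and M₂ = S₁ + 2·S₂ = [[-30, 30, 20], [45, -45, -30], [-15, 15, 10]] = (-5)·(2, -3, 1)(3, -3, -2)ᵀ, so take a₁ = (2, 2, 3), b₁ = (2, 2, 3), a₂ = (2, -3, 1), b₂ = (3, -3, -2).
Each slice is an integer combination of E₁ = a₁b₁ᵀ and E₂ = a₂b₂ᵀ: S₁ = 2·E₁ − E₂, S₂ = −E₁ − 2·E₂, S₃ = 3·E₂; reading off coefficients, c₁ = (2, -1, 0) and c₂ = (-1, -2, 3).
Hence T = (2, 2, 3) ∘ (2, 2, 3) ∘ (2, -1, 0) + (2, -3, 1) ∘ (3, -3, -2) ∘ (-1, -2, 3), so rank(T) ≤ 2.
These bounds meet, so rank(T) = 2.

2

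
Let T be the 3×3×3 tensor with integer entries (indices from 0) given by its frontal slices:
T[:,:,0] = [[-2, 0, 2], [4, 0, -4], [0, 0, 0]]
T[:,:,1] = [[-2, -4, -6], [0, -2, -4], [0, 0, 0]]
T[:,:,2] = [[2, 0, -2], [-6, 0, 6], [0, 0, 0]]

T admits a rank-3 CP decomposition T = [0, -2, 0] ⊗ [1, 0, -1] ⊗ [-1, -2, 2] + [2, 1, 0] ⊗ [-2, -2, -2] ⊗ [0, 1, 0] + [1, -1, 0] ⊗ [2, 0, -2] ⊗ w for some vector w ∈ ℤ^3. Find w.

Subtract the known terms from T to get the rank-1 residual R = [1, -1, 0] ⊗ [2, 0, -2] ⊗ w, so R[i,j,k] = a[i]·b[j]·w[k]. Pick indices with nonzero a[0]·b[0] = (1)·(2) = 2. Only the fibre through (0,0,·) is needed: R[0,0,:] = T[0,0,:] − Σₗ aₗ[0]bₗ[0]cₗ = [-2, -2, 2] − (0)·(1)·[-1, -2, 2] − (2)·(-2)·[0, 1, 0] = [-2, 2, 2]. Then w[k] = R[0,0,k] / 2 for each k, giving w = [-2, 2, 2] / 2 = [-1, 1, 1].

w = [-1, 1, 1]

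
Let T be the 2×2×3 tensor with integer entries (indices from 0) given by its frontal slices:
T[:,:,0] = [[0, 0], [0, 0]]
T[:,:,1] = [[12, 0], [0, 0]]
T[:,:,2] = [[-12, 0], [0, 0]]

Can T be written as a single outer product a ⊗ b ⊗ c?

Yes

If T = a ⊗ b ⊗ c then every fibre of T is a multiple of the corresponding factor, so read the factors off the fibres through the nonzero entry T[0,0,1] = 12.
The mode-1 fibre T[:,0,1] = [12, 0] gives a = (1, 0) (primitive direction); the mode-2 fibre T[0,:,1] = [12, 0] gives b = (1, 0); then c[k] = T[0,0,k] / (a[0]·b[0]) = [0, 12, -12] / 1 = (0, 12, -12).
Expanding (1, 0) ⊗ (1, 0) ⊗ (0, 12, -12) reproduces all 12 entries of T, so T = (1, 0) ⊗ (1, 0) ⊗ (0, 12, -12) and rank(T) ≤ 1.
Equivalently every frontal slice T[:,:,k] is c[k] times the rank-1 matrix (1, 0) ⊗ (1, 0). So T has rank 1 (it is nonzero).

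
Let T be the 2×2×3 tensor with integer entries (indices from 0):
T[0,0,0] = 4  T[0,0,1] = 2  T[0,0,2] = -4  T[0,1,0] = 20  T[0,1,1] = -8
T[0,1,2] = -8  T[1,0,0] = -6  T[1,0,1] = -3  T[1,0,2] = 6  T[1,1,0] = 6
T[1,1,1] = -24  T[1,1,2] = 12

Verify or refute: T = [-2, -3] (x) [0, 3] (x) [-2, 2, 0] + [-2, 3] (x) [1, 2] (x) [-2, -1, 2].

Yes

Reconstruct entrywise from the claimed factors. For example, T[0,0,0] = 4 and Σₗ aₗ[0]bₗ[0]cₗ[0] = (-2)·(0)·(-2) + (-2)·(1)·(-2) = 4; checking all 12 entries, every one matches. The claim holds.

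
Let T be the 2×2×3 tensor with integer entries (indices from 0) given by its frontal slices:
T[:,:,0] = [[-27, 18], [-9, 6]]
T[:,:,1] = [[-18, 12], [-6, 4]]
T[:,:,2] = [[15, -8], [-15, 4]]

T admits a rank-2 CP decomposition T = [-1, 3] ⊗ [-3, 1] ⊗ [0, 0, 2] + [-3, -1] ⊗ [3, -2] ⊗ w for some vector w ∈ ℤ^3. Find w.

Subtract the known terms from T to get the rank-1 residual R = [-3, -1] ⊗ [3, -2] ⊗ w, so R[i,j,k] = a[i]·b[j]·w[k]. Pick indices with nonzero a[0]·b[0] = (-3)·(3) = -9. Only the fibre through (0,0,·) is needed: R[0,0,:] = T[0,0,:] − Σₗ aₗ[0]bₗ[0]cₗ = [-27, -18, 15] − (-1)·(-3)·[0, 0, 2] = [-27, -18, 9]. Then w[k] = R[0,0,k] / -9 for each k, giving w = [-27, -18, 9] / -9 = [3, 2, -1].

w = [3, 2, -1]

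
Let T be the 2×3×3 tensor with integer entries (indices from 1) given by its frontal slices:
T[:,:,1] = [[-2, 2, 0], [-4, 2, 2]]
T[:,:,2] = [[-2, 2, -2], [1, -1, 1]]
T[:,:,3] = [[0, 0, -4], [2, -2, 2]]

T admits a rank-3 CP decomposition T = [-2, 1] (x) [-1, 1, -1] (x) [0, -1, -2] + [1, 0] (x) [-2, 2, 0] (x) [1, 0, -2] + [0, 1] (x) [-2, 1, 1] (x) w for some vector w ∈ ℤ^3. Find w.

Subtract the known terms from T to get the rank-1 residual R = [0, 1] (x) [-2, 1, 1] (x) w, so R[i,j,k] = a[i]·b[j]·w[k]. Pick indices with nonzero a[2]·b[1] = (1)·(-2) = -2. Only the fibre through (2,1,·) is needed: R[2,1,:] = T[2,1,:] − Σₗ aₗ[2]bₗ[1]cₗ = [-4, 1, 2] − (1)·(-1)·[0, -1, -2] − (0)·(-2)·[1, 0, -2] = [-4, 0, 0]. Then w[k] = R[2,1,k] / -2 for each k, giving w = [-4, 0, 0] / -2 = [2, 0, 0].

w = [2, 0, 0]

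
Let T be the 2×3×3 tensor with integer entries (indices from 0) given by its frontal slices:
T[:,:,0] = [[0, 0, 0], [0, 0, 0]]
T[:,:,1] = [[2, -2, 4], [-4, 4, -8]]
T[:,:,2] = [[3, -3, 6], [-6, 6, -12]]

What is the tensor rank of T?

Lower bound: T ≠ 0 (e.g. T[0,0,1] = 2), so rank(T) ≥ 1.
Upper bound: the mode-1 fibre T[:,0,1] = [2, -4] gives a = (1, -2) (primitive direction); the mode-2 fibre T[0,:,1] = [2, -2, 4] gives b = (1, -1, 2); then c[k] = T[0,0,k] / (a[0]·b[0]) = [0, 2, 3] / 1 = (0, 2, 3).
Expanding (1, -2) ∘ (1, -1, 2) ∘ (0, 2, 3) reproduces all 18 entries of T, so T = (1, -2) ∘ (1, -1, 2) ∘ (0, 2, 3) and rank(T) ≤ 1.
These bounds meet, so rank(T) = 1.

1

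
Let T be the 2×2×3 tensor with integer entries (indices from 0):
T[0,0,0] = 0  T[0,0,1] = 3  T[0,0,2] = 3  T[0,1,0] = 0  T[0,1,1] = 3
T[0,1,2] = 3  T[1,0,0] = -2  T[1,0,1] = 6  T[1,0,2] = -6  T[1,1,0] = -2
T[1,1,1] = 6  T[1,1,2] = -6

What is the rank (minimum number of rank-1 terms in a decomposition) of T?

Lower bound: in the mode-1 unfolding of T (rows indexed by i, columns by (j,k)) the 2×2 minor on rows i ∈ {0, 1}, columns (j,k) ∈ {(0,0), (0,1)} is det [[0, 3], [-2, 6]] = 6 ≠ 0, so that unfolding has rank ≥ 2 and hence rank(T) ≥ 2 (CP rank is at least every unfolding rank, though it can be larger).
Upper bound: T[:,j,:] = b[j]·M for every slice, with b = [1, 1] and M = [[0, 3, 3], [-2, 6, -6]] (rows i, columns k).
Splitting M by its rows (i = 0, 1), M = [1, 0][0, 3, 3]ᵀ + [0, 1][-2, 6, -6]ᵀ.
Hence T = [1, 0] ⊗ [1, 1] ⊗ [0, 3, 3] + [0, 1] ⊗ [1, 1] ⊗ [-2, 6, -6], so rank(T) ≤ 2.
These bounds meet, so rank(T) = 2.

2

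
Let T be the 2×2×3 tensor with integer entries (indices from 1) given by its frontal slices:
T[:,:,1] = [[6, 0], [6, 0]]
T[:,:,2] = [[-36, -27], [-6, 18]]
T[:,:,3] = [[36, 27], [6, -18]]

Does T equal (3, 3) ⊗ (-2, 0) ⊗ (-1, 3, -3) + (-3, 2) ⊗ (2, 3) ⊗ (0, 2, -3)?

No

Reconstruct entry (1,1,2) from the claimed factors: Σₗ aₗ[1]bₗ[1]cₗ[2] = (3)·(-2)·(3) + (-3)·(2)·(2) = -30, but T[1,1,2] = -36. The claim is false.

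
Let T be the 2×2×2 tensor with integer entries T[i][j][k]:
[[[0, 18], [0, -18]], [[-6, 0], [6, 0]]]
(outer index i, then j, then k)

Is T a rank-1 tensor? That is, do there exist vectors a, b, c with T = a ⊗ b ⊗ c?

The mode-1 unfolding of T (rows indexed by i, columns by (j,k) = (0,0), (0,1), (1,0), (1,1)) is [[0, 18, 0, -18], [-6, 0, 6, 0]].
There the 2×2 minor on rows i ∈ {0, 1}, columns (j,k) ∈ {(0,0), (0,1)} is det [[0, 18], [-6, 0]] = 108 ≠ 0, so this unfolding has rank ≥ 2; CP rank is at least every unfolding rank, so rank(T) ≥ 2.
In particular rank(T) ≥ 2 > 1, so T is not rank-1.

No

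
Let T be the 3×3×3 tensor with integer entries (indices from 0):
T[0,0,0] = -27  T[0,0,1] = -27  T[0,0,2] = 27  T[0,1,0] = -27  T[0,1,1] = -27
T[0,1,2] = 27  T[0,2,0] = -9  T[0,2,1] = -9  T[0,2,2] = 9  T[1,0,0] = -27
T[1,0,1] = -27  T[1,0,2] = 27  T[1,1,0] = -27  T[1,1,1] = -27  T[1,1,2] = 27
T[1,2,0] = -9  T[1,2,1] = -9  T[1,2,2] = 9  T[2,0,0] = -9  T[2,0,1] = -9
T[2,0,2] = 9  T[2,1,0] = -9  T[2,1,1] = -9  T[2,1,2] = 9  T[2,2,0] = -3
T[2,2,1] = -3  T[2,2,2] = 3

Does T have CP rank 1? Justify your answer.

If T = a (x) b (x) c then every fibre of T is a multiple of the corresponding factor, so read the factors off the fibres through the nonzero entry T[0,0,0] = -27.
The mode-1 fibre T[:,0,0] = [-27, -27, -9] gives a = (3, 3, 1) (primitive direction); the mode-2 fibre T[0,:,0] = [-27, -27, -9] gives b = (3, 3, 1); then c[k] = T[0,0,k] / (a[0]·b[0]) = [-27, -27, 27] / 9 = (-3, -3, 3).
Expanding (3, 3, 1) (x) (3, 3, 1) (x) (-3, -3, 3) reproduces all 27 entries of T, so T = (3, 3, 1) (x) (3, 3, 1) (x) (-3, -3, 3) and rank(T) ≤ 1.
Equivalently every frontal slice T[:,:,k] is c[k] times the rank-1 matrix (3, 3, 1) (x) (3, 3, 1). So T has rank 1 (it is nonzero).

Yes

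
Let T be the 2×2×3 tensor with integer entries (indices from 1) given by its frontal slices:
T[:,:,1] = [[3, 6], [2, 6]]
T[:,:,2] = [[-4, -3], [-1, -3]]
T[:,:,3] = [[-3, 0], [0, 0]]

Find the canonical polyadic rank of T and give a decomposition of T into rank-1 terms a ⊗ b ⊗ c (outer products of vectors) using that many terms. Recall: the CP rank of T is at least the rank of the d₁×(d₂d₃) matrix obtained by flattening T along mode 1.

rank(T) = 2

Lower bound: the mode-3 unfolding of T (rows indexed by k, columns by (i,j) = (1,1), (1,2), (2,1), (2,2)) is [[3, 6, 2, 6], [-4, -3, -1, -3], [-3, 0, 0, 0]].
There the 2×2 minor on rows k ∈ {1, 2}, columns (i,j) ∈ {(1,1), (1,2)} is det [[3, 6], [-4, -3]] = 15 ≠ 0, so this unfolding has rank ≥ 2; CP rank is at least every unfolding rank, so rank(T) ≥ 2. (This is only a lower bound: in general the CP rank may exceed every unfolding rank, so we still need to exhibit 2 rank-1 terms summing to T.)
Upper bound — finding two terms. Write S_k = T[:,:,k] for the frontal slices: S₁ = [[3, 6], [2, 6]], S₂ = [[-4, -3], [-1, -3]], S₃ = [[-3, 0], [0, 0]].
If T = a₁ ⊗ b₁ ⊗ c₁ + a₂ ⊗ b₂ ⊗ c₂ then each S_k = c₁[k]·a₁b₁ᵀ + c₂[k]·a₂b₂ᵀ. S₁ and S₂ are linearly independent, so a₁b₁ᵀ and a₂b₂ᵀ must span the same plane of matrices: they are the rank-1 matrices of the form x·S₁ + y·S₂.
det(x·S₁ + y·S₂) is 6·x² − 21·xy + 9·y² = 3·(x − 3·y)(2·x − y), vanishing at (x:y) = (3:1) and (1:2).
M₁ = 3·S₁ + S₂ = [[5, 15], [5, 15]] = 5·[1, 1][1, 3]ᵀ and M₂ = S₁ + 2·S₂ = [[-5, 0], [0, 0]] = (-5)·[1, 0][1, 0]ᵀ, so take a₁ = [1, 1], b₁ = [1, 3], a₂ = [1, 0], b₂ = [1, 0].
Each slice is an integer combination of E₁ = a₁b₁ᵀ and E₂ = a₂b₂ᵀ: S₁ = 2·E₁ + E₂, S₂ = −E₁ − 3·E₂, S₃ = −3·E₂; reading off coefficients, c₁ = [2, -1, 0] and c₂ = [1, -3, -3].
Hence T = [1, 1] ⊗ [1, 3] ⊗ [2, -1, 0] + [1, 0] ⊗ [1, 0] ⊗ [1, -3, -3], so rank(T) ≤ 2.
These bounds meet, so rank(T) = 2.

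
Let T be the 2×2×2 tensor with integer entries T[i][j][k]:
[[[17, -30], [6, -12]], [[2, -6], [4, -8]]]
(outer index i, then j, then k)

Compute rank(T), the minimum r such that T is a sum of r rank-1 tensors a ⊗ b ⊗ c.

2

Lower bound: in the mode-2 unfolding of T (rows indexed by j, columns by (i,k)) the 2×2 minor on rows j ∈ {0, 1}, columns (i,k) ∈ {(0,0), (0,1)} is det [[17, -30], [6, -12]] = -24 ≠ 0, so that unfolding has rank ≥ 2 and hence rank(T) ≥ 2 (CP rank is at least every unfolding rank, though it can be larger).
Upper bound: with S_k = T[:,:,k], the two rank-1 terms a₁b₁ᵀ, a₂b₂ᵀ are the rank-1 members of the pencil x·S₀ + y·S₁.
det(x·S₀ + y·S₁) is 56·x² − 196·xy + 168·y² = 28·(2·x − 3·y)(x − 2·y), vanishing at (x:y) = (3:2) and (2:1).
M₁ = 3·S₀ + 2·S₁ = [[-9, -6], [-6, -4]] = −[3, 2][3, 2]ᵀ and M₂ = 2·S₀ + S₁ = [[4, 0], [-2, 0]] = 2·[2, -1][1, 0]ᵀ, so take a₁ = [3, 2], b₁ = [3, 2], a₂ = [2, -1], b₂ = [1, 0].
Each slice is an integer combination of E₁ = a₁b₁ᵀ and E₂ = a₂b₂ᵀ: S₀ = E₁ + 4·E₂, S₁ = −2·E₁ − 6·E₂; reading off coefficients, c₁ = [1, -2] and c₂ = [4, -6].
Hence T = [3, 2] ⊗ [3, 2] ⊗ [1, -2] + [2, -1] ⊗ [1, 0] ⊗ [4, -6], so rank(T) ≤ 2.
These bounds meet, so rank(T) = 2.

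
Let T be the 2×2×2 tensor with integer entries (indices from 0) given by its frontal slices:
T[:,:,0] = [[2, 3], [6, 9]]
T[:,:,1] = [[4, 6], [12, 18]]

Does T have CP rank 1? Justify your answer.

If T = a ⊗ b ⊗ c then every fibre of T is a multiple of the corresponding factor, so read the factors off the fibres through the nonzero entry T[0,0,0] = 2.
The mode-1 fibre T[:,0,0] = [2, 6] gives a = [1, 3] (primitive direction); the mode-2 fibre T[0,:,0] = [2, 3] gives b = [2, 3]; then c[k] = T[0,0,k] / (a[0]·b[0]) = [2, 4] / 2 = [1, 2].
Expanding [1, 3] ⊗ [2, 3] ⊗ [1, 2] reproduces all 8 entries of T, so T = [1, 3] ⊗ [2, 3] ⊗ [1, 2] and rank(T) ≤ 1.
Equivalently every frontal slice T[:,:,k] is c[k] times the rank-1 matrix [1, 3] ⊗ [2, 3]. So T has rank 1 (it is nonzero).

Yes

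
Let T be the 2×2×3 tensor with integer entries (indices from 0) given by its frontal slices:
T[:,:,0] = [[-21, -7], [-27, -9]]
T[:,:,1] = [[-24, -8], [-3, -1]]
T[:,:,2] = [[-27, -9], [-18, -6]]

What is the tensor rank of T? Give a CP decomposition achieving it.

Lower bound: the mode-1 unfolding of T (rows indexed by i, columns by (j,k) = (0,0), (0,1), (0,2), (1,0), (1,1), (1,2)) is [[-21, -24, -27, -7, -8, -9], [-27, -3, -18, -9, -1, -6]].
There the 2×2 minor on rows i ∈ {0, 1}, columns (j,k) ∈ {(0,0), (0,1)} is det [[-21, -24], [-27, -3]] = -585 ≠ 0, so this unfolding has rank ≥ 2; CP rank is at least every unfolding rank, so rank(T) ≥ 2. (Unfolding ranks only ever bound the CP rank from below — rank(T) can be strictly larger than all of them — so the matching upper bound has to come from an explicit 2-term decomposition.)
Upper bound — finding two terms. Every mode-2 slice of T is a multiple of one matrix: T[:,j,:] = b[j]·M with b = [3, 1] and M = [[-7, -8, -9], [-9, -1, -6]] (rows indexed by i, columns by k). So it suffices to write M as a sum of two rank-1 matrices.
Splitting M by its rows (i = 0, 1), M = [1, 0][-7, -8, -9]ᵀ + [0, 1][-9, -1, -6]ᵀ.
Hence T = [1, 0] ∘ [3, 1] ∘ [-7, -8, -9] + [0, 1] ∘ [3, 1] ∘ [-9, -1, -6], so rank(T) ≤ 2.
These bounds meet, so rank(T) = 2.
Check entry T[0,1,0] = -7: (1)·(1)·(-7) + (0)·(1)·(-9) = -7.

rank(T) = 2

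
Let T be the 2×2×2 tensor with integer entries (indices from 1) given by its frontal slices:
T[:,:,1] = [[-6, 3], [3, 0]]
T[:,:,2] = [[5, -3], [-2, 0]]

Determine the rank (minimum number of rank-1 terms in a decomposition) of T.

Lower bound: the mode-3 unfolding of T (rows indexed by k, columns by (i,j) = (1,1), (1,2), (2,1), (2,2)) is [[-6, 3, 3, 0], [5, -3, -2, 0]].
There the 2×2 minor on rows k ∈ {1, 2}, columns (i,j) ∈ {(1,1), (1,2)} is det [[-6, 3], [5, -3]] = 3 ≠ 0, so this unfolding has rank ≥ 2; CP rank is at least every unfolding rank, so rank(T) ≥ 2. (Unfolding ranks only ever bound the CP rank from below — rank(T) can be strictly larger than all of them — so the matching upper bound has to come from an explicit 2-term decomposition.)
Upper bound — finding two terms. Write S_k = T[:,:,k] for the frontal slices: S₁ = [[-6, 3], [3, 0]], S₂ = [[5, -3], [-2, 0]].
If T = a₁ ⊗ b₁ ⊗ c₁ + a₂ ⊗ b₂ ⊗ c₂ then each S_k = c₁[k]·a₁b₁ᵀ + c₂[k]·a₂b₂ᵀ. S₁ and S₂ are linearly independent, so a₁b₁ᵀ and a₂b₂ᵀ must span the same plane of matrices: they are the rank-1 matrices of the form x·S₁ + y·S₂.
det(x·S₁ + y·S₂) is −9·x² + 15·xy − 6·y² = (-3)·(3·x − 2·y)(x − y), vanishing at (x:y) = (2:3) and (1:1).
M₁ = 2·S₁ + 3·S₂ = [[3, -3], [0, 0]] = 3·[1, 0][1, -1]ᵀ and M₂ = S₁ + S₂ = [[-1, 0], [1, 0]] = −[1, -1][1, 0]ᵀ, so take a₁ = [1, 0], b₁ = [1, -1], a₂ = [1, -1], b₂ = [1, 0].
Each slice is an integer combination of E₁ = a₁b₁ᵀ and E₂ = a₂b₂ᵀ: S₁ = −3·E₁ − 3·E₂, S₂ = 3·E₁ + 2·E₂; reading off coefficients, c₁ = [-3, 3] and c₂ = [-3, 2].
Hence T = [1, 0] ⊗ [1, -1] ⊗ [-3, 3] + [1, -1] ⊗ [1, 0] ⊗ [-3, 2], so rank(T) ≤ 2.
These bounds meet, so rank(T) = 2.
Check entry T[2,2,1] = 0: (0)·(-1)·(-3) + (-1)·(0)·(-3) = 0.

2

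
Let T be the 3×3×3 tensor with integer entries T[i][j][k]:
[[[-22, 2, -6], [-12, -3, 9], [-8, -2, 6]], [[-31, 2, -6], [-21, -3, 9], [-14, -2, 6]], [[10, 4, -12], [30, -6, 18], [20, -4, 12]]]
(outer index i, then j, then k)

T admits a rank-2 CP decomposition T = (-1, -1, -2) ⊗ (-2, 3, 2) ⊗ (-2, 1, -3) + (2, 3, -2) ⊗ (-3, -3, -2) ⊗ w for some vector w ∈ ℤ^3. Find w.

w = (3, 0, 0)

Subtract the known terms from T to get the rank-1 residual R = (2, 3, -2) ⊗ (-3, -3, -2) ⊗ w, so R[i,j,k] = a[i]·b[j]·w[k]. Pick indices with nonzero a[0]·b[0] = (2)·(-3) = -6. Only the fibre through (0,0,·) is needed: R[0,0,:] = T[0,0,:] − Σₗ aₗ[0]bₗ[0]cₗ = [-22, 2, -6] − (-1)·(-2)·(-2, 1, -3) = [-18, 0, 0]. Then w[k] = R[0,0,k] / -6 for each k, giving w = [-18, 0, 0] / -6 = (3, 0, 0).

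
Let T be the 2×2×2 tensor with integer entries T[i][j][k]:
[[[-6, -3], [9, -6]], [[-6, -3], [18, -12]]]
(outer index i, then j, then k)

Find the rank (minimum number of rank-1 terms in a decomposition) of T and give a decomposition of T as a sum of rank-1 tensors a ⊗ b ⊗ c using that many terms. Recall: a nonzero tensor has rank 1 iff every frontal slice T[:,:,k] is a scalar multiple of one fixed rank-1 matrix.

Lower bound: the mode-3 unfolding of T (rows indexed by k, columns by (i,j) = (0,0), (0,1), (1,0), (1,1)) is [[-6, 9, -6, 18], [-3, -6, -3, -12]].
There the 2×2 minor on rows k ∈ {0, 1}, columns (i,j) ∈ {(0,0), (0,1)} is det [[-6, 9], [-3, -6]] = 63 ≠ 0, so this unfolding has rank ≥ 2; CP rank is at least every unfolding rank, so rank(T) ≥ 2. (Unfolding ranks only ever bound the CP rank from below — rank(T) can be strictly larger than all of them — so the matching upper bound has to come from an explicit 2-term decomposition.)
Upper bound — finding two terms. Write S_k = T[:,:,k] for the frontal slices: S₀ = [[-6, 9], [-6, 18]], S₁ = [[-3, -6], [-3, -12]].
If T = a₁ ⊗ b₁ ⊗ c₁ + a₂ ⊗ b₂ ⊗ c₂ then each S_k = c₁[k]·a₁b₁ᵀ + c₂[k]·a₂b₂ᵀ. S₀ and S₁ are linearly independent, so a₁b₁ᵀ and a₂b₂ᵀ must span the same plane of matrices: they are the rank-1 matrices of the form x·S₀ + y·S₁.
det(x·S₀ + y·S₁) is −54·x² + 9·xy + 18·y² = (-9)·(3·x − 2·y)(2·x + y), vanishing at (x:y) = (2:3) and (1:-2).
M₁ = 2·S₀ + 3·S₁ = [[-21, 0], [-21, 0]] = (-21)·[1, 1][1, 0]ᵀ and M₂ = S₀ − 2·S₁ = [[0, 21], [0, 42]] = 21·[1, 2][0, 1]ᵀ, so take a₁ = [1, 1], b₁ = [1, 0], a₂ = [1, 2], b₂ = [0, 1].
Each slice is an integer combination of E₁ = a₁b₁ᵀ and E₂ = a₂b₂ᵀ: S₀ = −6·E₁ + 9·E₂, S₁ = −3·E₁ − 6·E₂; reading off coefficients, c₁ = [-6, -3] and c₂ = [9, -6].
Hence T = [1, 1] ⊗ [1, 0] ⊗ [-6, -3] + [1, 2] ⊗ [0, 1] ⊗ [9, -6], so rank(T) ≤ 2.
These bounds meet, so rank(T) = 2.
Check entry T[1,1,0] = 18: (1)·(0)·(-6) + (2)·(1)·(9) = 18.

rank(T) = 2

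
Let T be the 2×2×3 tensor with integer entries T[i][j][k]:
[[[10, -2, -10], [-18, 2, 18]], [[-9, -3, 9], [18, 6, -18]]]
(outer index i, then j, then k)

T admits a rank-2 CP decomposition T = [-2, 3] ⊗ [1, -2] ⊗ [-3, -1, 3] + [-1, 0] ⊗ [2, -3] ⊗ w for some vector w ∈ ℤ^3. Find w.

w = [-2, 2, 2]

Subtract the known terms from T to get the rank-1 residual R = [-1, 0] ⊗ [2, -3] ⊗ w, so R[i,j,k] = a[i]·b[j]·w[k]. Pick indices with nonzero a[0]·b[0] = (-1)·(2) = -2. Only the fibre through (0,0,·) is needed: R[0,0,:] = T[0,0,:] − Σₗ aₗ[0]bₗ[0]cₗ = [10, -2, -10] − (-2)·(1)·[-3, -1, 3] = [4, -4, -4]. Then w[k] = R[0,0,k] / -2 for each k, giving w = [4, -4, -4] / -2 = [-2, 2, 2].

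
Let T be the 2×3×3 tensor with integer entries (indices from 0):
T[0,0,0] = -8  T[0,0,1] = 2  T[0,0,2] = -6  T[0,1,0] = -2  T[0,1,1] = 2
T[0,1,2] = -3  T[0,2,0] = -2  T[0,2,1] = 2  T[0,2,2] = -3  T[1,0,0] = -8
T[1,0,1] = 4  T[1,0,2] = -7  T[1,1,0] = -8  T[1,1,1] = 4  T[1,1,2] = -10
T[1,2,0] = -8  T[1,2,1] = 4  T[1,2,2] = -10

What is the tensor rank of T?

Lower bound: in the mode-3 unfolding of T (rows indexed by k, columns by (i,j)) the 3×3 minor on rows k ∈ {0, 1, 2}, columns (i,j) ∈ {(0,0), (0,1), (1,0)} is det [[-8, -2, -8], [2, 2, 4], [-6, -3, -7]] = -12 ≠ 0, so that unfolding has rank ≥ 3 and hence rank(T) ≥ 3 (CP rank is at least every unfolding rank, though it can be larger).
Upper bound: T is a sum of 3 rank-1 terms, T = (0, 1) (x) (1, -2, -2) (x) (0, 0, 1) + (1, 0) (x) (2, -1, -1) (x) (-2, 0, -1) + (1, 2) (x) (1, 1, 1) (x) (-4, 2, -4) (written with every a and b primitive with positive leading entry and the scale carried by c; CP decompositions are not unique, and this one is verified by expanding entrywise), so rank(T) ≤ 3.
These bounds meet, so rank(T) = 3.

3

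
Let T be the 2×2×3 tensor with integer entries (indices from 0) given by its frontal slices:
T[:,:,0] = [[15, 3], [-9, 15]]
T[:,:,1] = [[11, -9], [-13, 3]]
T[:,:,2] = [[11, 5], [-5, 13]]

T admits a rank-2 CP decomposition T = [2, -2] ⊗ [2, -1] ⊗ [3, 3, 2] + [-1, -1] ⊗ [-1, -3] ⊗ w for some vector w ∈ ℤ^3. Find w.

w = [3, -1, 3]

Subtract the known terms from T to get the rank-1 residual R = [-1, -1] ⊗ [-1, -3] ⊗ w, so R[i,j,k] = a[i]·b[j]·w[k]. Pick indices with nonzero a[0]·b[0] = (-1)·(-1) = 1. Only the fibre through (0,0,·) is needed: R[0,0,:] = T[0,0,:] − Σₗ aₗ[0]bₗ[0]cₗ = [15, 11, 11] − (2)·(2)·[3, 3, 2] = [3, -1, 3]. Then w[k] = R[0,0,k] / 1 for each k, giving w = [3, -1, 3] / 1 = [3, -1, 3].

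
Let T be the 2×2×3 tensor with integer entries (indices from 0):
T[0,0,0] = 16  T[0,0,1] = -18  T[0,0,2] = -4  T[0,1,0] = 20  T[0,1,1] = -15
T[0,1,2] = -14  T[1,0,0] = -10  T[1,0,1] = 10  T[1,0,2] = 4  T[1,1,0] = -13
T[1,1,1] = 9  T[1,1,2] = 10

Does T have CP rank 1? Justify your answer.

The mode-3 unfolding of T (rows indexed by k, columns by (i,j) = (0,0), (0,1), (1,0), (1,1)) is [[16, 20, -10, -13], [-18, -15, 10, 9], [-4, -14, 4, 10]].
There the 2×2 minor on rows k ∈ {0, 1}, columns (i,j) ∈ {(0,0), (0,1)} is det [[16, 20], [-18, -15]] = 120 ≠ 0, so this unfolding has rank ≥ 2; CP rank is at least every unfolding rank, so rank(T) ≥ 2.
In particular rank(T) ≥ 2 > 1, so T is not rank-1.

No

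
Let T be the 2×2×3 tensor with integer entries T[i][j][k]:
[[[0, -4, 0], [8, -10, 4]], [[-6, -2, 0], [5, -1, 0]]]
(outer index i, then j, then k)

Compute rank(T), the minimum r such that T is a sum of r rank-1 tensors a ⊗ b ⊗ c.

Lower bound: in the mode-3 unfolding of T (rows indexed by k, columns by (i,j)) the 3×3 minor on rows k ∈ {0, 1, 2}, columns (i,j) ∈ {(0,0), (0,1), (1,0)} is det [[0, 8, -6], [-4, -10, -2], [0, 4, 0]] = 96 ≠ 0, so that unfolding has rank ≥ 3 and hence rank(T) ≥ 3 (CP rank is at least every unfolding rank, though it can be larger).
Upper bound: T is a sum of 3 rank-1 terms, T = [1, 0] ⊗ [0, 1] ⊗ [4, -8, 4] + [1, 2] ⊗ [2, -1] ⊗ [-2, 0, 0] + [2, 1] ⊗ [2, 1] ⊗ [1, -1, 0] (one valid choice — decompositions are not unique — normalised so each a, b is primitive with positive first nonzero entry; check it by expanding all entries), so rank(T) ≤ 3.
These bounds meet, so rank(T) = 3.

3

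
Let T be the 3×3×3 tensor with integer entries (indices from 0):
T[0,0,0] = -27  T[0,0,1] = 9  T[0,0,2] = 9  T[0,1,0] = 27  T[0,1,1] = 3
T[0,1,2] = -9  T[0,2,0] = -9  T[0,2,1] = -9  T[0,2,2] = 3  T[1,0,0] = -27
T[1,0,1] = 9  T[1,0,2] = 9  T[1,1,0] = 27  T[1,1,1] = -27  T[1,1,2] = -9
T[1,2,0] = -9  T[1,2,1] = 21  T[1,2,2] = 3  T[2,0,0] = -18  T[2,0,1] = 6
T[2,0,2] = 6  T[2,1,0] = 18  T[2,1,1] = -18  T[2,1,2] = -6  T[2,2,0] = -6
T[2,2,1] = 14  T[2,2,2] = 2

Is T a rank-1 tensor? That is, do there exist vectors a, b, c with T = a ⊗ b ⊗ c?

The mode-1 unfolding of T (rows indexed by i, columns by (j,k) = (0,0), (0,1), (0,2), (1,0), (1,1), (1,2), (2,0), (2,1), (2,2)) is [[-27, 9, 9, 27, 3, -9, -9, -9, 3], [-27, 9, 9, 27, -27, -9, -9, 21, 3], [-18, 6, 6, 18, -18, -6, -6, 14, 2]].
There the 2×2 minor on rows i ∈ {0, 1}, columns (j,k) ∈ {(0,0), (1,1)} is det [[-27, 3], [-27, -27]] = 810 ≠ 0, so this unfolding has rank ≥ 2; CP rank is at least every unfolding rank, so rank(T) ≥ 2.
In particular rank(T) ≥ 2 > 1, so T is not rank-1.

No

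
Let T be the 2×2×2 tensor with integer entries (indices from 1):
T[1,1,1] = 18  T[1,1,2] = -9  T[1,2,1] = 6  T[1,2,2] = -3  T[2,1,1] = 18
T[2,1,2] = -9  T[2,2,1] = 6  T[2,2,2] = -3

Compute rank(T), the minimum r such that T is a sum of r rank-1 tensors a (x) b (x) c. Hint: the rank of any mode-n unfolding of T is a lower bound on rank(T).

1

Lower bound: T ≠ 0 (e.g. T[1,1,1] = 18), so rank(T) ≥ 1.
Upper bound: if T = a (x) b (x) c then every fibre of T is a multiple of the corresponding factor, so read the factors off the fibres through the nonzero entry T[1,1,1] = 18.
The mode-1 fibre T[:,1,1] = [18, 18] gives a = [1, 1] (primitive direction); the mode-2 fibre T[1,:,1] = [18, 6] gives b = [3, 1]; then c[k] = T[1,1,k] / (a[1]·b[1]) = [18, -9] / 3 = [6, -3].
Expanding [1, 1] (x) [3, 1] (x) [6, -3] reproduces all 8 entries of T, so T = [1, 1] (x) [3, 1] (x) [6, -3] and rank(T) ≤ 1.
These bounds meet, so rank(T) = 1.
Check entry T[1,1,2] = -9: (1)·(3)·(-3) = -9.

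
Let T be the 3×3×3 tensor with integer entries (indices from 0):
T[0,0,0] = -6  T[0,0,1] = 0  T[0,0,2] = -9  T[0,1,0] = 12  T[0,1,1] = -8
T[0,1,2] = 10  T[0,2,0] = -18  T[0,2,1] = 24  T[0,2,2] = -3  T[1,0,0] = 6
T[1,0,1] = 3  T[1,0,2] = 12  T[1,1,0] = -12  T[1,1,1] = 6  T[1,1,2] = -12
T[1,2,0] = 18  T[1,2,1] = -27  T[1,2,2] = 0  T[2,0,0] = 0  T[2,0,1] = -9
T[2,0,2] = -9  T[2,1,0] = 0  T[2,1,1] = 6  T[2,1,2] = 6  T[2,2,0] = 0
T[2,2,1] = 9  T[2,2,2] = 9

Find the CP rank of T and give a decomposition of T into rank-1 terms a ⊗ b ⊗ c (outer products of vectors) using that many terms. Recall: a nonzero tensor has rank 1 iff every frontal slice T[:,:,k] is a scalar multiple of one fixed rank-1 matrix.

Lower bound: the mode-2 unfolding of T (rows indexed by j, columns by (i,k) = (0,0), (0,1), (0,2), (1,0), (1,1), (1,2), (2,0), (2,1), (2,2)) is [[-6, 0, -9, 6, 3, 12, 0, -9, -9], [12, -8, 10, -12, 6, -12, 0, 6, 6], [-18, 24, -3, 18, -27, 0, 0, 9, 9]].
There the 2×2 minor on rows j ∈ {0, 1}, columns (i,k) ∈ {(0,0), (0,1)} is det [[-6, 0], [12, -8]] = 48 ≠ 0, so this unfolding has rank ≥ 2; CP rank is at least every unfolding rank, so rank(T) ≥ 2. (Flattening ranks never certify an upper bound on CP rank; for that we must actually write T with 2 rank-1 terms.)
Upper bound — finding two terms. Write S_k = T[:,:,k] for the frontal slices: S₀ = [[-6, 12, -18], [6, -12, 18], [0, 0, 0]], S₁ = [[0, -8, 24], [3, 6, -27], [-9, 6, 9]], S₂ = [[-9, 10, -3], [12, -12, 0], [-9, 6, 9]].
If T = a₁ ⊗ b₁ ⊗ c₁ + a₂ ⊗ b₂ ⊗ c₂ then each S_k = c₁[k]·a₁b₁ᵀ + c₂[k]·a₂b₂ᵀ. S₀ and S₁ are linearly independent, so a₁b₁ᵀ and a₂b₂ᵀ must span the same plane of matrices: they are the rank-1 matrices of the form x·S₀ + y·S₁.
The 2×2 minor of x·S₀ + y·S₁ on rows {0,1}, columns {0,1} is −24·xy + 24·y² = (-24)·(x − y)(y), vanishing at (x:y) = (1:1) and (1:0).
M₁ = S₀ + S₁ = [[-6, 4, 6], [9, -6, -9], [-9, 6, 9]] = −[2, -3, 3][3, -2, -3]ᵀ and M₂ = S₀ = [[-6, 12, -18], [6, -12, 18], [0, 0, 0]] = (-6)·[1, -1, 0][1, -2, 3]ᵀ, so take a₁ = [2, -3, 3], b₁ = [3, -2, -3], a₂ = [1, -1, 0], b₂ = [1, -2, 3].
Each slice is an integer combination of E₁ = a₁b₁ᵀ and E₂ = a₂b₂ᵀ: S₀ = −6·E₂, S₁ = −E₁ + 6·E₂, S₂ = −E₁ − 3·E₂; reading off coefficients, c₁ = [0, -1, -1] and c₂ = [-6, 6, -3].
Hence T = [2, -3, 3] ⊗ [3, -2, -3] ⊗ [0, -1, -1] + [1, -1, 0] ⊗ [1, -2, 3] ⊗ [-6, 6, -3], so rank(T) ≤ 2.
These bounds meet, so rank(T) = 2.
Check entry T[1,0,1] = 3: (-3)·(3)·(-1) + (-1)·(1)·(6) = 3.

rank(T) = 2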